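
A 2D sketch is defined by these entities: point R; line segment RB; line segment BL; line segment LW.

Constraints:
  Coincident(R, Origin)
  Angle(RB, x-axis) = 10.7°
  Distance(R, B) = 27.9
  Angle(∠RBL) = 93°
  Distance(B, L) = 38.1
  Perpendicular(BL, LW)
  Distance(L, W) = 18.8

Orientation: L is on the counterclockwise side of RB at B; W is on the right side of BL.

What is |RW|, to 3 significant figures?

61.2

∠RBL = 93.0°, so BL runs at 10.7° + (180° − 93.0°) = 97.7° from the x-axis; with |BL| = 38.1, L = B + 38.1·(cos 97.7°, sin 97.7°) = (22.3, 42.9). BL ⟂ LW; with |LW| = 18.8 on the right of BL, W = L + 18.8·(0.991, 0.134) = (40.9, 45.5). Then |RW| = |W − R| = 61.2.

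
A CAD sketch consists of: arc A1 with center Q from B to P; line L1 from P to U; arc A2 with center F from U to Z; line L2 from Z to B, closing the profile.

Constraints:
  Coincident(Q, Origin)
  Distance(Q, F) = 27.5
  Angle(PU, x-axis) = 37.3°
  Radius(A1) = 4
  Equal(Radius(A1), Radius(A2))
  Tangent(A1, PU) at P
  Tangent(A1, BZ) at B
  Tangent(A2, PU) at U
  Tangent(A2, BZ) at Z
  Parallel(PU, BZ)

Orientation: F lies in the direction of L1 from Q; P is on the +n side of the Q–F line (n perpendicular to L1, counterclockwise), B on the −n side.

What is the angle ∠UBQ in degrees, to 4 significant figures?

73.78°

The slot axis is L1's direction at 37.3°, so u = (cos 37.3°, sin 37.3°) = (0.7955, 0.6060) and n = (−sin 37.3°, cos 37.3°) = (-0.6060, 0.7955). Q is at the origin and F lies 27.5 along u from Q, so F = 27.5·u = (21.88, 16.66). Tangency of A1 to both parallel lines with radius 4.0 puts P and B at Q ± 4.0·n: P = (-2.424, 3.182), B = (2.424, -3.182). Equal radii place U and Z the same way about F: U = F + 4.0·n = (19.45, 19.85), Z = F − 4.0·n = (24.30, 13.48). Then cos ∠UBQ = BU·BQ / (|BU||BQ|), giving 73.78°.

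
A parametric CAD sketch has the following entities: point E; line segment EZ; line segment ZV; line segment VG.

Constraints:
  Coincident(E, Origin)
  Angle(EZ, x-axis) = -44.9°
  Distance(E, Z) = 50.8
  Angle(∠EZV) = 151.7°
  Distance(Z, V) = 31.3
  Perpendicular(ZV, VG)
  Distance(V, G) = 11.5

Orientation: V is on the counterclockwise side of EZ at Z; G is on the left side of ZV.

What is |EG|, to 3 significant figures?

77.1

E is at the origin; EZ runs at -44.9° with length 50.8, so Z = 50.8·(cos -44.9°, sin -44.9°) = (36.0, -35.9). ∠EZV = 151.7°, so ZV runs at -44.9° + (180° − 151.7°) = -16.6° from the x-axis; with |ZV| = 31.3, V = Z + 31.3·(cos -16.6°, sin -16.6°) = (66.0, -44.8). The perpendicularity gives VG at right angles to ZV; with |VG| = 11.5 on the left of ZV, G = V + 11.5·(0.286, 0.958) = (69.3, -33.8). Then |EG| = |G − E| = 77.1.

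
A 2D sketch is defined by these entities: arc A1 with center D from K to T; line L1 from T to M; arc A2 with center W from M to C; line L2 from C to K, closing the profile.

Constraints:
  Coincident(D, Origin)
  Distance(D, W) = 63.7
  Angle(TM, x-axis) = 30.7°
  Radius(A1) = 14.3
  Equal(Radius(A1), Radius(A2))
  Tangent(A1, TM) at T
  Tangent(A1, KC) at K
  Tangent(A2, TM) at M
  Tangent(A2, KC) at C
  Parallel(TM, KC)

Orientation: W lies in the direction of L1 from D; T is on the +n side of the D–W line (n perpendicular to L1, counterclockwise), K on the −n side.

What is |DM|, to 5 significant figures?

65.285

Tangency of A1 to both parallel lines with radius 14.3 puts T and K at D ± 14.3·n: T = (-7.3008, 12.296), K = (7.3008, -12.296). Equal radii place M and C the same way about W: M = W + 14.3·n = (47.472, 44.817), C = W − 14.3·n = (62.073, 20.226). Then |DM| = |M − D| = 65.285.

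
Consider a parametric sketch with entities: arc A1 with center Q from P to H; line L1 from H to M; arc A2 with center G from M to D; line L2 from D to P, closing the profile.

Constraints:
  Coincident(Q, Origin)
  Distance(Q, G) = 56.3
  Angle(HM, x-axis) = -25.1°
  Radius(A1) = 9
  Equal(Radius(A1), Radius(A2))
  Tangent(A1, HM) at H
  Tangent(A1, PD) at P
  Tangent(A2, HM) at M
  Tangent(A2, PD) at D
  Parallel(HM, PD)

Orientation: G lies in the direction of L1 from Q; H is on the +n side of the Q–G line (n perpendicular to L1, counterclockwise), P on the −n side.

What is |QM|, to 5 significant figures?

57.015

The slot axis is L1's direction at -25.1°, so u = (cos -25.1°, sin -25.1°) = (0.90557, -0.42420) and n = (−sin -25.1°, cos -25.1°) = (0.42420, 0.90557). Q is at the origin and G lies 56.3 along u from Q, so G = 56.3·u = (50.984, -23.882). Tangency of A1 to both parallel lines with radius 9.0 puts H and P at Q ± 9.0·n: H = (3.8178, 8.1501), P = (-3.8178, -8.1501). Equal radii place M and D the same way about G: M = G + 9.0·n = (54.801, -15.732), D = G − 9.0·n = (47.166, -32.033). Then |QM| = |M − Q| = 57.015.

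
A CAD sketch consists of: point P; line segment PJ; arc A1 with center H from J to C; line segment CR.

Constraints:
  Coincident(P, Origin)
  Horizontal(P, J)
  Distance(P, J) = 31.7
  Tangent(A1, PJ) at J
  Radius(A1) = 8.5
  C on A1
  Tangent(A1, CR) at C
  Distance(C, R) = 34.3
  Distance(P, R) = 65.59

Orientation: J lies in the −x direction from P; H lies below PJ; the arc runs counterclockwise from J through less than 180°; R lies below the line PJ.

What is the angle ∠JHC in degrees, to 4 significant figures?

60.50°

Checks: P = (0.00, 0.00) ✓; |HJ| = 8.500 ✓; |HC| = 8.500 ✓; ∠(HC, CR) = 90.00° ✓; |CR| = 34.30 ✓; |PR| = 65.59 ✓.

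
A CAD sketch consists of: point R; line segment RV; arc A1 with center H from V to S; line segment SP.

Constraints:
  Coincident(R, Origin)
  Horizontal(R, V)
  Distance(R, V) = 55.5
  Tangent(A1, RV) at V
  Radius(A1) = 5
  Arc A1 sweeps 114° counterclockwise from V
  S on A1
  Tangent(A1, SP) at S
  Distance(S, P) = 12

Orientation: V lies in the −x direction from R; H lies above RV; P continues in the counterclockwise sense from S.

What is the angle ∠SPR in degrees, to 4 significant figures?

48.13°

On A1, V sits at bearing -90° from H; a 114° counterclockwise sweep puts S at bearing 24°, so S = H + 5.0·(cos 24°, sin 24°) = (-50.93, 7.034). Tangency of A1 to SP means the radius HS is perpendicular to SP, so SP runs along (−sin 24°, cos 24°); with |SP| = 12.0, P = (-55.81, 18.00). Then cos ∠SPR = PS·PR / (|PS||PR|), giving 48.13°.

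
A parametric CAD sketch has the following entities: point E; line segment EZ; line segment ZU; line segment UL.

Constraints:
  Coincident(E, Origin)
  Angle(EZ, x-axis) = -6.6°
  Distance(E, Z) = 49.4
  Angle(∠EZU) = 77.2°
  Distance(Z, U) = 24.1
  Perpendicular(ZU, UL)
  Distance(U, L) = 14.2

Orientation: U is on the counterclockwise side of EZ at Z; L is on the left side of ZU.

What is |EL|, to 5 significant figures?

36.431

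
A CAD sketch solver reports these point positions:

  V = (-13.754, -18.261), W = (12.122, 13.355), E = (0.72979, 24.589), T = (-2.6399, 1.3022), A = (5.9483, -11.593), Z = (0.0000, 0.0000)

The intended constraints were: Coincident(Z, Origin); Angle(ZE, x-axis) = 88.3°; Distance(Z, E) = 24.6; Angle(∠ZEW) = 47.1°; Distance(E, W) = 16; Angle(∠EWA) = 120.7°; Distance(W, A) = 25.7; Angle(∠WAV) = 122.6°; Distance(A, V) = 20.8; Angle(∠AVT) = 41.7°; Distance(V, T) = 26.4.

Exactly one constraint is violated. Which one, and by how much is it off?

Distance(V, T) = 26.4 — off by 3.90.

Z = (0.00, 0.00) ✓; ZE at 88.30° ✓; |ZE| = 24.60 ✓; ∠ZEW = 47.10° ✓; |EW| = 16.00 ✓; ∠EWA = 120.7° ✓; |WA| = 25.70 ✓; ∠WAV = 122.6° ✓; |AV| = 20.80 ✓; ∠AVT = 41.70° ✓; |VT| = 22.50 ✗.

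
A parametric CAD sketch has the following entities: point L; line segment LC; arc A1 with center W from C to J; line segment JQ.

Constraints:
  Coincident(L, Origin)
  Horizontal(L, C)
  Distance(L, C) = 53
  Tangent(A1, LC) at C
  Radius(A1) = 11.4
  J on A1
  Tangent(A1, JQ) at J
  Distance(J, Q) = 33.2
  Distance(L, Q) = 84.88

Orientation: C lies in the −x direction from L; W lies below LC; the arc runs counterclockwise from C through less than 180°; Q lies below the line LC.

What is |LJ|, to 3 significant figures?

64.0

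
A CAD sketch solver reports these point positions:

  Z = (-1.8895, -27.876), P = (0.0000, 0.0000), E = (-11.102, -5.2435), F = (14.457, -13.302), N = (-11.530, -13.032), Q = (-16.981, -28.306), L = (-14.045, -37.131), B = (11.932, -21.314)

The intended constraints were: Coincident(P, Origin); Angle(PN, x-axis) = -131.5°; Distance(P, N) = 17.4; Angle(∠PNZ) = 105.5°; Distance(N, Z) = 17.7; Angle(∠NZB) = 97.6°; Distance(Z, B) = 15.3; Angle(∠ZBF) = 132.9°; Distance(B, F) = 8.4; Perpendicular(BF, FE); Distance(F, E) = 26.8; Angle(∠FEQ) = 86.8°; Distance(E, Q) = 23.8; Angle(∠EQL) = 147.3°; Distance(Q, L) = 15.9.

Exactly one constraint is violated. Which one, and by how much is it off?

Distance(Q, L) = 15.9 — off by 6.60.

P = (0.00, 0.00) ✓; PN at -131.5° ✓; |PN| = 17.40 ✓; ∠PNZ = 105.5° ✓; |NZ| = 17.70 ✓; ∠NZB = 97.61° ✓; |ZB| = 15.30 ✓; ∠ZBF = 132.9° ✓; |BF| = 8.400 ✓; ∠(BF, FE) = 89.99° ✓; |FE| = 26.80 ✓; ∠FEQ = 86.80° ✓; |EQ| = 23.80 ✓; ∠EQL = 147.3° ✓; |QL| = 9.301 ✗.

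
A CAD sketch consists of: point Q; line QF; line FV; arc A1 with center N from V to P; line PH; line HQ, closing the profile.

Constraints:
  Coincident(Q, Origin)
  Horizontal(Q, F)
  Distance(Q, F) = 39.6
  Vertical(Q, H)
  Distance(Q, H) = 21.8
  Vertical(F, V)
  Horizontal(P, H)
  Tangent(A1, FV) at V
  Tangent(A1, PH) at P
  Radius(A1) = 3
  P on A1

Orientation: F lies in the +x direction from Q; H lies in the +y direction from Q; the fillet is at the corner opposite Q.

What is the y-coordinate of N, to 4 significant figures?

18.80

Q is at the origin; Q and F share the same y with |QF| = 39.6 and F on the +x side, so F = (39.60, 0.000). Q and H share the same x with |QH| = 21.8 and H on the +y side, so H = (0.000, 21.80). The virtual corner opposite Q is at (39.60, 21.80). A1 meets FV tangentially, so NV is at right angles to FV and the tangent condition forces NP to be normal to PH, with radius 3.0, so the center N sits 3.0 in from both sides at N = (36.60, 18.80). So N.y = 18.80.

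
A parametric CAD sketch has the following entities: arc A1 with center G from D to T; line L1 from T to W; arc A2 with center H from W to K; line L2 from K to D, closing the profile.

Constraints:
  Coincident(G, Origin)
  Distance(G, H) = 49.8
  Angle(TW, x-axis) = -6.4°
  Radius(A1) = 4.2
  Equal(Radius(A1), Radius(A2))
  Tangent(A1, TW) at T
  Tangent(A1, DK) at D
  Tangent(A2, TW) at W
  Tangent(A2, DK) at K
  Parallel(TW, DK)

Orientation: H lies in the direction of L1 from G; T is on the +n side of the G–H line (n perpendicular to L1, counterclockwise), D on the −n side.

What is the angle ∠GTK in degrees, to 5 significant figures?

80.426°

The slot axis is L1's direction at -6.4°, so u = (cos -6.4°, sin -6.4°) = (0.99377, -0.11147) and n = (−sin -6.4°, cos -6.4°) = (0.11147, 0.99377). G is at the origin and H lies 49.8 along u from G, so H = 49.8·u = (49.490, -5.5512). Tangency of A1 to both parallel lines with radius 4.2 puts T and D at G ± 4.2·n: T = (0.46817, 4.1738), D = (-0.46817, -4.1738). Equal radii place W and K the same way about H: W = H + 4.2·n = (49.958, -1.3773), K = H − 4.2·n = (49.021, -9.7250). Then cos ∠GTK = TG·TK / (|TG||TK|), giving 80.426°.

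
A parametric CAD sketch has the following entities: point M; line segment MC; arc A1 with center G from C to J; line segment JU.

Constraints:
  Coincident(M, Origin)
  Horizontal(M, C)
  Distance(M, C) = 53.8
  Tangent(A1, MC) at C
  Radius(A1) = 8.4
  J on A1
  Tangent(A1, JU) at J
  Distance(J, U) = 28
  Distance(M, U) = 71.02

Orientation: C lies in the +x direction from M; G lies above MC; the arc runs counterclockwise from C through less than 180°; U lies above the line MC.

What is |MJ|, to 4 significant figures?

62.81

M is at the origin; MC is horizontal with |MC| = 53.8 and C on the +x side, so C = (53.80, 0.000). The tangent condition forces GC to be normal to MC, so G = C + (0, 8.4) = (53.80, 8.400). Since GJ ⟂ JU (tangency), |GU| = √(8.4² + 28.0²) = 29.23 regardless of where J sits on A1. So U lies on both circle(M, 71.02) and circle(G, 29.23); the above-MC intersection is U = (60.74, 36.80). J is the foot of the tangent from U: J = (62.19, 8.833).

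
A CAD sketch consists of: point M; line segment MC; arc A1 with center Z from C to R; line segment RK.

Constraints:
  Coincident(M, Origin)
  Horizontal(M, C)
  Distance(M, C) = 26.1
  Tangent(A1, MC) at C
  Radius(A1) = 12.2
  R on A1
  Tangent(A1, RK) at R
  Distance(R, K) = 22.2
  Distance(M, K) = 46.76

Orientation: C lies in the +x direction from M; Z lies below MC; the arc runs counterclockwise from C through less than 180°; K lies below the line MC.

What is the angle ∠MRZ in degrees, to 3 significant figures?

97.0°

M is at the origin; MC is horizontal with |MC| = 26.1 and C on the +x side, so C = (26.1, 0.00). Since A1 is tangent to MC there, ZC ⟂ MC, so Z = C + (0, -12.2) = (26.1, -12.2). Since ZR ⟂ RK (tangency), |ZK| = √(12.2² + 22.2²) = 25.3 regardless of where R sits on A1. So K lies on both circle(M, 46.76) and circle(Z, 25.3); the below-MC intersection is K = (28.0, -37.5). R is the foot of the tangent from K: R = (15.9, -18.9).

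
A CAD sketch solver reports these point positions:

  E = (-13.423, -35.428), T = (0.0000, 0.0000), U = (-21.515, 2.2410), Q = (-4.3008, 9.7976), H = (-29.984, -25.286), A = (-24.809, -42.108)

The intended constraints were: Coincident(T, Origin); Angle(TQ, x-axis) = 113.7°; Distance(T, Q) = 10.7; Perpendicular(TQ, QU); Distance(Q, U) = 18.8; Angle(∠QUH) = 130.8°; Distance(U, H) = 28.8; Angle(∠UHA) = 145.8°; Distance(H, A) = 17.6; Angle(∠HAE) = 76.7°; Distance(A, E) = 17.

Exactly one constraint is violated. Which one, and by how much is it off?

Distance(A, E) = 17 — off by 3.80.

T = (0.00, 0.00) ✓; TQ at 113.7° ✓; |TQ| = 10.70 ✓; ∠(TQ, QU) = 90.00° ✓; |QU| = 18.80 ✓; ∠QUH = 130.8° ✓; |UH| = 28.80 ✓; ∠UHA = 145.8° ✓; |HA| = 17.60 ✓; ∠HAE = 76.70° ✓; |AE| = 13.20 ✗.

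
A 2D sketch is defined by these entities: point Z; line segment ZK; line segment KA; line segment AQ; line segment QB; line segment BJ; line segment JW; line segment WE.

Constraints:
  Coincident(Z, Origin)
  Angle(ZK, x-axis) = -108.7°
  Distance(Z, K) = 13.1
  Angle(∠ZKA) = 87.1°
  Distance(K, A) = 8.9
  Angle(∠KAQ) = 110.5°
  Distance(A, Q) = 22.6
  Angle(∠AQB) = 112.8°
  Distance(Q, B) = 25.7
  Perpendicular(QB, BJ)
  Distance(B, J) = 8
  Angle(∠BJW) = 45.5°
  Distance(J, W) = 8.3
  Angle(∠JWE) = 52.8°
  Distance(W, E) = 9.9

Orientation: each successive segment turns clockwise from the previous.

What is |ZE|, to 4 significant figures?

28.44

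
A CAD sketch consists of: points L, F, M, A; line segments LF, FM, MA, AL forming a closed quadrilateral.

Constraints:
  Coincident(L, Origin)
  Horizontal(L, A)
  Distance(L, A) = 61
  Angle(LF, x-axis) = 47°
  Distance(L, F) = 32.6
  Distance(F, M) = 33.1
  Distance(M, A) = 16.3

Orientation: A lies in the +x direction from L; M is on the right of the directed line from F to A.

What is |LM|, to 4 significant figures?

44.71

Checks: |FM| = 33.10 ✓; |MA| = 16.30 ✓.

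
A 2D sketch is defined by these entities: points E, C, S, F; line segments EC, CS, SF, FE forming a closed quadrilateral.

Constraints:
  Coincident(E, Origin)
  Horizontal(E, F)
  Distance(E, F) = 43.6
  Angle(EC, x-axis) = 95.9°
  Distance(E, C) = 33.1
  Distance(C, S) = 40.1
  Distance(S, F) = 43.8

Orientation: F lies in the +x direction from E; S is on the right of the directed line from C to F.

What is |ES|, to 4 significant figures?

7.008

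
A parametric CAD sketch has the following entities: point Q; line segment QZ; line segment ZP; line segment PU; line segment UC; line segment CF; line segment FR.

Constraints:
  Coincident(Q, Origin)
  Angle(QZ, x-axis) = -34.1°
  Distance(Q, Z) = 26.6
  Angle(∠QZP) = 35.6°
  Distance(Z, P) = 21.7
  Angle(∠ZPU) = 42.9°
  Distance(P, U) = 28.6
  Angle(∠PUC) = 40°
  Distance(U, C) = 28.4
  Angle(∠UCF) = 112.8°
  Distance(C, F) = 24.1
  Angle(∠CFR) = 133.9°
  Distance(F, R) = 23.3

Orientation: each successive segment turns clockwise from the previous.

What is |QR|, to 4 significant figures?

32.10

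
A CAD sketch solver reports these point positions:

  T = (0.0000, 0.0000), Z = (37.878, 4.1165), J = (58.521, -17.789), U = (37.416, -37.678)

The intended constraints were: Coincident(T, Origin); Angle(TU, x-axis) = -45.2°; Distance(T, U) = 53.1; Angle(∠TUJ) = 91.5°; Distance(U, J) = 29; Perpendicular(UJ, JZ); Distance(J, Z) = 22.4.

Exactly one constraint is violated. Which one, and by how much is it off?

Distance(J, Z) = 22.4 — off by 7.70.

T = (0.00, 0.00) ✓; TU at -45.20° ✓; |TU| = 53.10 ✓; ∠TUJ = 91.50° ✓; |UJ| = 29.00 ✓; ∠(UJ, JZ) = 90.00° ✓; |JZ| = 30.10 ✗.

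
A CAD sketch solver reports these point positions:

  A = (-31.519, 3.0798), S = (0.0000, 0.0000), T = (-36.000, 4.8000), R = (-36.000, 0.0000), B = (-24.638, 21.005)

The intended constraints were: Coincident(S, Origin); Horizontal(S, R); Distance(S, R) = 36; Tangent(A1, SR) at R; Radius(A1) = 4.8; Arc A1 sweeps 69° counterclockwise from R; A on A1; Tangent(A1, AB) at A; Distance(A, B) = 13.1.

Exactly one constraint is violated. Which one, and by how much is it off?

Distance(A, B) = 13.1 — off by 6.10.

S = (0.00, 0.00) ✓; S.y = 0.00, R.y = 0.00 ✓; |SR| = 36.00 ✓; ∠(TR, RS) = 90.00° ✓; |TR| = 4.800 ✓; bearing(T→A) − bearing(T→R) = 69.00° ✓; |TA| = 4.800 ✓; ∠(TA, AB) = 90.00° ✓; |AB| = 19.20 ✗.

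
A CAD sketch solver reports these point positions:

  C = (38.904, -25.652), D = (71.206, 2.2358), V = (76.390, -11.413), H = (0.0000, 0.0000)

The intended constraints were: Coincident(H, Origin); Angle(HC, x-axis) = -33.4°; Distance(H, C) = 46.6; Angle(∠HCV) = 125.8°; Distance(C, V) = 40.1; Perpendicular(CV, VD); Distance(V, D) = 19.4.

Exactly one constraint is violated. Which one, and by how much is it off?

Distance(V, D) = 19.4 — off by 4.80.

H = (0.00, 0.00) ✓; HC at -33.40° ✓; |HC| = 46.60 ✓; ∠HCV = 125.8° ✓; |CV| = 40.10 ✓; ∠(CV, VD) = 90.00° ✓; |VD| = 14.60 ✗.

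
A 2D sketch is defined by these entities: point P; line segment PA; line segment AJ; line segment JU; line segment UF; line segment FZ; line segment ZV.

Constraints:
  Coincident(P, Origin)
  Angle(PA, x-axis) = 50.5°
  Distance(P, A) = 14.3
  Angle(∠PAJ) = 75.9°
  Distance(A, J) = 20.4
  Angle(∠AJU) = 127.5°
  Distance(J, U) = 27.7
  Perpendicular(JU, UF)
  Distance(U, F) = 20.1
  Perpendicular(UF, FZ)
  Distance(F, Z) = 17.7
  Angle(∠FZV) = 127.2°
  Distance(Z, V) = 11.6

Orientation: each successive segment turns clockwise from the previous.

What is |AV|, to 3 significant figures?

16.3

P is at the origin; PA runs at 50.5° with length 14.3, so A = (9.10, 11.0). ∠PAJ = 75.9° gives AJ at -53.6° from the x-axis; with |AJ| = 20.4, J = (21.2, -5.39). ∠AJU = 127.5° gives JU at -106° from the x-axis; with |JU| = 27.7, U = (13.5, -32.0). JU ⟂ UF, so UF runs at 164°; with |UF| = 20.1, F = (-5.79, -26.4). The perpendicularity gives FZ at right angles to UF, so FZ runs at 73.9°; with |FZ| = 17.7, Z = (-0.883, -9.42). ∠FZV = 127.2° gives ZV at 21.1° from the x-axis; with |ZV| = 11.6, V = (9.94, -5.24). Then |AV| = |V − A| = 16.3.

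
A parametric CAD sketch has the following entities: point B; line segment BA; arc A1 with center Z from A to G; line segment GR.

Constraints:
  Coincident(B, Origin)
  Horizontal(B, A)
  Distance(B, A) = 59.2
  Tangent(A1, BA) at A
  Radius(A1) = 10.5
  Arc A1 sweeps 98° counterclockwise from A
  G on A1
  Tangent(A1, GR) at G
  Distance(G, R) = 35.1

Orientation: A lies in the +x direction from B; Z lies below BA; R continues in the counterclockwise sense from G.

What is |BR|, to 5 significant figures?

71.169

B is at the origin; B and A share the same y with |BA| = 59.2 and A on the +x side, so A = (59.200, 0.0000). The tangent condition forces ZA to be normal to BA, so Z = A + (0, -10.5) = (59.200, -10.500). On A1, A sits at bearing 90° from Z; a 98° counterclockwise sweep puts G at bearing 188°, so G = Z + 10.5·(cos 188°, sin 188°) = (48.802, -11.961). Since A1 is tangent to GR there, ZG ⟂ GR, so GR runs along (−sin 188°, cos 188°); with |GR| = 35.1, R = (53.687, -46.720). Then |BR| = |R − B| = 71.169.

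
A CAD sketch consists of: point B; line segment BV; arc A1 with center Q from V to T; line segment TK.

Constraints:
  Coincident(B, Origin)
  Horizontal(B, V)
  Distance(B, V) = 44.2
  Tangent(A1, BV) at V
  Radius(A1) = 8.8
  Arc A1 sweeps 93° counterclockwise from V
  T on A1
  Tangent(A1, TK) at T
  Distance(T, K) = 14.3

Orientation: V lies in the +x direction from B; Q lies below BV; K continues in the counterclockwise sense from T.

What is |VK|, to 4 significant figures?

24.88

B is at the origin; BV is horizontal with |BV| = 44.2 and V on the +x side, so V = (44.20, 0.000). The tangent condition forces QV to be normal to BV, so Q = V + (0, -8.8) = (44.20, -8.800). On A1, V sits at bearing 90° from Q; a 93° counterclockwise sweep puts T at bearing 183°, so T = Q + 8.8·(cos 183°, sin 183°) = (35.41, -9.261). Tangency of A1 to TK means the radius QT is perpendicular to TK, so TK runs along (−sin 183°, cos 183°); with |TK| = 14.3, K = (36.16, -23.54). Then |VK| = |K − V| = 24.88.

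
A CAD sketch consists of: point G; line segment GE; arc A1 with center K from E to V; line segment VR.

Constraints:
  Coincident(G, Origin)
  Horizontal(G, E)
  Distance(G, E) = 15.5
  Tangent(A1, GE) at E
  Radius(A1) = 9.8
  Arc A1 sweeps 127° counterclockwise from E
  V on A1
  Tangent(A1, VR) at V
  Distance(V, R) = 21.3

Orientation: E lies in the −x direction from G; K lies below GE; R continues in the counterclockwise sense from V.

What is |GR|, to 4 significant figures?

34.36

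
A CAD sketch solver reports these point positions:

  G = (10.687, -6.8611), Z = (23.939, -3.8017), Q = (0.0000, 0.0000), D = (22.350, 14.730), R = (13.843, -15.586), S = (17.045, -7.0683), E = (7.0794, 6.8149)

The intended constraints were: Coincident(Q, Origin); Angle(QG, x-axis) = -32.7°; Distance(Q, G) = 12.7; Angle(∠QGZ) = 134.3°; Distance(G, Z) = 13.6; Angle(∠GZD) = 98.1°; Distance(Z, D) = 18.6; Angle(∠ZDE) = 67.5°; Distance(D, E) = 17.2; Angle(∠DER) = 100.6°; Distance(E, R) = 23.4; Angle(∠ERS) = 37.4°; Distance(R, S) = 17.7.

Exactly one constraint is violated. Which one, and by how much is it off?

Distance(R, S) = 17.7 — off by 8.60.

Q = (0.00, 0.00) ✓; QG at -32.70° ✓; |QG| = 12.70 ✓; ∠QGZ = 134.3° ✓; |GZ| = 13.60 ✓; ∠GZD = 98.10° ✓; |ZD| = 18.60 ✓; ∠ZDE = 67.50° ✓; |DE| = 17.20 ✓; ∠DER = 100.6° ✓; |ER| = 23.40 ✓; ∠ERS = 37.40° ✓; |RS| = 9.100 ✗.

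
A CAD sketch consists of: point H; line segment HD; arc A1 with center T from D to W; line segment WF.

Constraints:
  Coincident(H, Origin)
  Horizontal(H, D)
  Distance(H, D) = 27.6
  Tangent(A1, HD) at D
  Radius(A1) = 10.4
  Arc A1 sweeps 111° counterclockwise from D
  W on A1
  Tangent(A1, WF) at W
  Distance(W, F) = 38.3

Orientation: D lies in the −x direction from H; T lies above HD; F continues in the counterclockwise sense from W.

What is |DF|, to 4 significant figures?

50.04

On A1, D sits at bearing -90° from T; a 111° counterclockwise sweep puts W at bearing 21°, so W = T + 10.4·(cos 21°, sin 21°) = (-17.89, 14.13). The tangent condition forces TW to be normal to WF, so WF runs along (−sin 21°, cos 21°); with |WF| = 38.3, F = (-31.62, 49.88). Then |DF| = |F − D| = 50.04.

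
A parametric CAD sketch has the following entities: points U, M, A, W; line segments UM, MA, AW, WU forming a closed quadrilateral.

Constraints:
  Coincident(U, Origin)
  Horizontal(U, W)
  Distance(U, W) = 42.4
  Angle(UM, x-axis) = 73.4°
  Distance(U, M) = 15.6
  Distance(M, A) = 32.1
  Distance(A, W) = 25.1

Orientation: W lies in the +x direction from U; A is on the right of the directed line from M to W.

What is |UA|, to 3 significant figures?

24.3

Checks: UM at 73.40° ✓; |MA| = 32.10 ✓; |AW| = 25.10 ✓.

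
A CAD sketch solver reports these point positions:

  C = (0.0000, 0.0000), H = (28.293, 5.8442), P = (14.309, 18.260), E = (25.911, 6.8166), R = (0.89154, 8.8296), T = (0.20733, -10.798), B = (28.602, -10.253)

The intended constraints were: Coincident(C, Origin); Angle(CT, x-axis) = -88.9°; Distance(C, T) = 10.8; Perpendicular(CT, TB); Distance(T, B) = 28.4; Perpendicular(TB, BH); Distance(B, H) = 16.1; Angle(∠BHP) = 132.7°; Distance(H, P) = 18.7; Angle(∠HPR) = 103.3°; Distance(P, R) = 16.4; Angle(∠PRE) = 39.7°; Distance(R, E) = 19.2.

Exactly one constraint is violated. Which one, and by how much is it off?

Distance(R, E) = 19.2 — off by 5.90.

C = (0.00, 0.00) ✓; CT at -88.90° ✓; |CT| = 10.80 ✓; ∠(CT, TB) = 90.00° ✓; |TB| = 28.40 ✓; ∠(TB, BH) = 90.00° ✓; |BH| = 16.10 ✓; ∠BHP = 132.7° ✓; |HP| = 18.70 ✓; ∠HPR = 103.3° ✓; |PR| = 16.40 ✓; ∠PRE = 39.70° ✓; |RE| = 25.10 ✗.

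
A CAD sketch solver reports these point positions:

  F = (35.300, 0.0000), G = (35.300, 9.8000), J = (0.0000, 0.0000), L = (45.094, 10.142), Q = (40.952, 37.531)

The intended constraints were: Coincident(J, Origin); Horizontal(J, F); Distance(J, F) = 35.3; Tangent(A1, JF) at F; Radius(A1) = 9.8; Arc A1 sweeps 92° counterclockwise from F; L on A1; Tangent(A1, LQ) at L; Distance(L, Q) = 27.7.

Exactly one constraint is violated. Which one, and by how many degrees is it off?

Tangent(A1, LQ) at L — off by 6.60°.

J = (0.00, 0.00) ✓; J.y = 0.00, F.y = 0.00 ✓; |JF| = 35.30 ✓; ∠(GF, FJ) = 90.00° ✓; |GF| = 9.800 ✓; bearing(G→L) − bearing(G→F) = 92.00° ✓; |GL| = 9.800 ✓; ∠(GL, LQ) = 83.40° ✗; |LQ| = 27.70 ✓.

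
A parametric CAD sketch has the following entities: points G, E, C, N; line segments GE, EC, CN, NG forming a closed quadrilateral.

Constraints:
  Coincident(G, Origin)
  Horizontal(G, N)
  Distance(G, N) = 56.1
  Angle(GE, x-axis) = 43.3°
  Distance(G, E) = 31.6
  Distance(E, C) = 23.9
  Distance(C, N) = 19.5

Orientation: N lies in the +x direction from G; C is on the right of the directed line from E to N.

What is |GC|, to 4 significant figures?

36.77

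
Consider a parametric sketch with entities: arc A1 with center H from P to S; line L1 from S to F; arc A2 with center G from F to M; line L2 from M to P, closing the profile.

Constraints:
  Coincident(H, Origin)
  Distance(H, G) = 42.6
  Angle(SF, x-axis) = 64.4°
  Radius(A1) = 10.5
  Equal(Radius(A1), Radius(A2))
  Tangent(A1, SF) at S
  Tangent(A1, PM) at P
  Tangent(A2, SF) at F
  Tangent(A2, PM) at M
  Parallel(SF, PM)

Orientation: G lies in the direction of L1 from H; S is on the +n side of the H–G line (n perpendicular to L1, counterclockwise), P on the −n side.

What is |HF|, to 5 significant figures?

43.875

The slot axis is L1's direction at 64.4°, so u = (cos 64.4°, sin 64.4°) = (0.43209, 0.90183) and n = (−sin 64.4°, cos 64.4°) = (-0.90183, 0.43209). H is at the origin and G lies 42.6 along u from H, so G = 42.6·u = (18.407, 38.418). Tangency of A1 to both parallel lines with radius 10.5 puts S and P at H ± 10.5·n: S = (-9.4692, 4.5369), P = (9.4692, -4.5369). Equal radii place F and M the same way about G: F = G + 10.5·n = (8.9376, 42.955), M = G − 10.5·n = (27.876, 33.881). Then |HF| = |F − H| = 43.875.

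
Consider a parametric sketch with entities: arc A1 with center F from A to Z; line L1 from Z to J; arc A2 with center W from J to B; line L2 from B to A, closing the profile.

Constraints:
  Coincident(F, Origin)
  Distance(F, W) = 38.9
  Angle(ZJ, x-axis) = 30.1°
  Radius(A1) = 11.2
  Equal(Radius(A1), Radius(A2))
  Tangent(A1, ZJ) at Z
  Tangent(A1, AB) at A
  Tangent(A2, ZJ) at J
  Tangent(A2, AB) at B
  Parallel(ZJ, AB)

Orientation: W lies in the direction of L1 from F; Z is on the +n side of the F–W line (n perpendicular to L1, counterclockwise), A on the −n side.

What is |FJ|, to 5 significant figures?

40.480

Tangency of A1 to both parallel lines with radius 11.2 puts Z and A at F ± 11.2·n: Z = (-5.6169, 9.6897), A = (5.6169, -9.6897). Equal radii place J and B the same way about W: J = W + 11.2·n = (28.037, 29.198), B = W − 11.2·n = (39.271, 9.8191). Then |FJ| = |J − F| = 40.480.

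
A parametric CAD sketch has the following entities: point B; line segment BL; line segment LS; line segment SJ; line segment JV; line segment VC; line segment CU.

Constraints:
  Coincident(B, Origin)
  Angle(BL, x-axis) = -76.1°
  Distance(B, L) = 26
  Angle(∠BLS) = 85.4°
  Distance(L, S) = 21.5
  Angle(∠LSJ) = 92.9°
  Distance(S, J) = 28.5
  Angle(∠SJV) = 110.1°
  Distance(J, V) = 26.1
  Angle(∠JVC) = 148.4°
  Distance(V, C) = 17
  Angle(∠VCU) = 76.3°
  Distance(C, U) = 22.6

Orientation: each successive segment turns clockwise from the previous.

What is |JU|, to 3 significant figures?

34.9

B is at the origin; BL runs at -76.1° with length 26.0, so L = (6.25, -25.2). ∠BLS = 85.4° gives LS at -171° from the x-axis; with |LS| = 21.5, S = (-15.0, -28.7). ∠LSJ = 92.9° gives SJ at 102° from the x-axis; with |SJ| = 28.5, J = (-21.0, -0.857). ∠SJV = 110.1° gives JV at 32.3° from the x-axis; with |JV| = 26.1, V = (1.07, 13.1). ∠JVC = 148.4° gives VC at 0.700° from the x-axis; with |VC| = 17.0, C = (18.1, 13.3). ∠VCU = 76.3° gives CU at -103° from the x-axis; with |CU| = 22.6, U = (13.0, -8.72). Then |JU| = |U − J| = 34.9.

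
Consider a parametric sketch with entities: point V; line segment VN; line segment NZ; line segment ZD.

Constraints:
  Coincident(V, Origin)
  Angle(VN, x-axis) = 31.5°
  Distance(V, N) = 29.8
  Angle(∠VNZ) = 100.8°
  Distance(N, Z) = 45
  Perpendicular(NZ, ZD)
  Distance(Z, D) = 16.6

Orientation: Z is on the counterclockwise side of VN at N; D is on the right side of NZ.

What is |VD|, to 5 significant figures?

68.286

V is at the origin; VN runs at 31.5° with length 29.8, so N = 29.8·(cos 31.5°, sin 31.5°) = (25.409, 15.570). ∠VNZ = 100.8°, so NZ runs at 31.5° + (180° − 100.8°) = 110.70° from the x-axis; with |NZ| = 45.0, Z = N + 45.0·(cos 110.70°, sin 110.70°) = (9.5023, 57.665). The perpendicularity gives ZD at right angles to NZ; with |ZD| = 16.6 on the right of NZ, D = Z + 16.6·(0.93544, 0.35347) = (25.031, 63.533). Then |VD| = |D − V| = 68.286.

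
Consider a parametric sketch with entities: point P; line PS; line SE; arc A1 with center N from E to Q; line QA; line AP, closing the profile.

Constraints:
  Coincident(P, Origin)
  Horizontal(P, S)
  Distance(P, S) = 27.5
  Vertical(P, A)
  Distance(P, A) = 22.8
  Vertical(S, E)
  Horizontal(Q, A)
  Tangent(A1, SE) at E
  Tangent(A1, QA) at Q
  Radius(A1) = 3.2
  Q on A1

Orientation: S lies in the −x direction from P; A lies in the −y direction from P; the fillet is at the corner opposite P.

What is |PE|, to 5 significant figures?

33.770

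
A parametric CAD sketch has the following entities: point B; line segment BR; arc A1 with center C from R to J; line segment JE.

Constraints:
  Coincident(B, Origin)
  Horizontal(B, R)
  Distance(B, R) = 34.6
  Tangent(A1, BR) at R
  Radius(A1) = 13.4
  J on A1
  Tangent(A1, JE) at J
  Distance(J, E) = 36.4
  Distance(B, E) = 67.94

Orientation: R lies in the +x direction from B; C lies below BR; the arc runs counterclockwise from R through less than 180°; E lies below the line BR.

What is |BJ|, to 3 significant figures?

31.9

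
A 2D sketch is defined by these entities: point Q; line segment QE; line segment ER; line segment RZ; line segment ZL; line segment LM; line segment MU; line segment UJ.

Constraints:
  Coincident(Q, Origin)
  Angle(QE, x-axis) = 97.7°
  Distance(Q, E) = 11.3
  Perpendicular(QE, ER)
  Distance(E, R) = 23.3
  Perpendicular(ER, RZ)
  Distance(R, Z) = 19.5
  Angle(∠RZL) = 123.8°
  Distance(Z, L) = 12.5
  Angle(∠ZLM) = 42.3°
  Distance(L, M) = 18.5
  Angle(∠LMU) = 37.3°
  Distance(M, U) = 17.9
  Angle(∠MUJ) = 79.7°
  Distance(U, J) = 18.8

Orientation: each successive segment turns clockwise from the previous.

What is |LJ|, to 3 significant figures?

7.29

∠LMU = 37.3° gives MU at -58.9° from the x-axis; with |MU| = 17.9, U = (26.1, -10.2). ∠MUJ = 79.7° gives UJ at -159° from the x-axis; with |UJ| = 18.8, J = (8.50, -16.9). Then |LJ| = |J − L| = 7.29.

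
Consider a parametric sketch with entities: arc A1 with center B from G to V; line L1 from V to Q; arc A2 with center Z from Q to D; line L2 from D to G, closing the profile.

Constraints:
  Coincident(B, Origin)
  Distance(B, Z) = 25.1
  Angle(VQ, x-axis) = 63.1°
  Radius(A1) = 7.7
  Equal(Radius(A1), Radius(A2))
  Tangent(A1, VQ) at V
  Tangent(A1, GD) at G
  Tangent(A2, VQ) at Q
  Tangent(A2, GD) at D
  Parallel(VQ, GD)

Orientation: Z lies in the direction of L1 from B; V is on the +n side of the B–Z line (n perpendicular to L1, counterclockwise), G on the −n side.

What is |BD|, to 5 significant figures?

26.255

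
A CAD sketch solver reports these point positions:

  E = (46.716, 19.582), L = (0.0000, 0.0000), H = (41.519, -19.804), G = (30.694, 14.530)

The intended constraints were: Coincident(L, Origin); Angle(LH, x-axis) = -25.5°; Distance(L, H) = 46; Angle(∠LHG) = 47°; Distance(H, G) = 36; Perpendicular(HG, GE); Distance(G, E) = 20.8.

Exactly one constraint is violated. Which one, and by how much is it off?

Distance(G, E) = 20.8 — off by 4.00.

L = (0.00, 0.00) ✓; LH at -25.50° ✓; |LH| = 46.00 ✓; ∠LHG = 47.00° ✓; |HG| = 36.00 ✓; ∠(HG, GE) = 90.00° ✓; |GE| = 16.80 ✗.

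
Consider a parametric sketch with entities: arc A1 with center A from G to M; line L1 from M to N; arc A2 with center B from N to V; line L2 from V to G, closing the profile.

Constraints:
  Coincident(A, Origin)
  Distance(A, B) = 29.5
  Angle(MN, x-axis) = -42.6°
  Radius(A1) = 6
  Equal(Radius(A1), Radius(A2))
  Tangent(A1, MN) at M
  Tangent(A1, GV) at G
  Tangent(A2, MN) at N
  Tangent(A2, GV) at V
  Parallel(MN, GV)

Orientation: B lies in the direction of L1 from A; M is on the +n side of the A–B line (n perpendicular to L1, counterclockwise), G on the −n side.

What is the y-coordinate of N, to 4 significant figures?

-15.55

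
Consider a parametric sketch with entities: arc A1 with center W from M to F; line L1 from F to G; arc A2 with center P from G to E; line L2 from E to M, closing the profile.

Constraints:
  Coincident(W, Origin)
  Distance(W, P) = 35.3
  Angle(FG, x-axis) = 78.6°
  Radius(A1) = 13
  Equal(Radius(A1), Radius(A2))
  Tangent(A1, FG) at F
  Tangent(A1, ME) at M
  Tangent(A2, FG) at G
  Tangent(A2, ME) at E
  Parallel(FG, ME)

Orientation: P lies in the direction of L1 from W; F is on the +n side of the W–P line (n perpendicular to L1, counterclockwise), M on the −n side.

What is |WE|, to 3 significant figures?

37.6

The slot axis is L1's direction at 78.6°, so u = (cos 78.6°, sin 78.6°) = (0.198, 0.980) and n = (−sin 78.6°, cos 78.6°) = (-0.980, 0.198). W is at the origin and P lies 35.3 along u from W, so P = 35.3·u = (6.98, 34.6). Tangency of A1 to both parallel lines with radius 13.0 puts F and M at W ± 13.0·n: F = (-12.7, 2.57), M = (12.7, -2.57). Equal radii place G and E the same way about P: G = P + 13.0·n = (-5.77, 37.2), E = P − 13.0·n = (19.7, 32.0). Then |WE| = |E − W| = 37.6.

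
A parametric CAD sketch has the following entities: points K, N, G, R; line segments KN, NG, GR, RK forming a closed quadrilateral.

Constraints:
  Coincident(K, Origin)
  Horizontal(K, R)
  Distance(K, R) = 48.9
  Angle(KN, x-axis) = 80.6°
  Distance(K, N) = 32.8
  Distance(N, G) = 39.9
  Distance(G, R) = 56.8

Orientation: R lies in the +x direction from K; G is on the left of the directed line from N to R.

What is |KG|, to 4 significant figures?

67.26

Checks: |NG| = 39.90 ✓; |GR| = 56.80 ✓.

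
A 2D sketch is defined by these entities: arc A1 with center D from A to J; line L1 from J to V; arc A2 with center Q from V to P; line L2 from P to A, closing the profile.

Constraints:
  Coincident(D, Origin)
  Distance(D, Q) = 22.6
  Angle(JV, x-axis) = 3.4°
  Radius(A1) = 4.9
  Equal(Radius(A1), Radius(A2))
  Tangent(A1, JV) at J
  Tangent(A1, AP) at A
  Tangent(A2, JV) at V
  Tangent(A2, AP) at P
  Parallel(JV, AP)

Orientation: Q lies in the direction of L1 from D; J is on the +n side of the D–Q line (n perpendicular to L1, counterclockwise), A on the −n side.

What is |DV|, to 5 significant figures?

23.125

Tangency of A1 to both parallel lines with radius 4.9 puts J and A at D ± 4.9·n: J = (-0.29060, 4.8914), A = (0.29060, -4.8914). Equal radii place V and P the same way about Q: V = Q + 4.9·n = (22.270, 6.2317), P = Q − 4.9·n = (22.851, -3.5511). Then |DV| = |V − D| = 23.125.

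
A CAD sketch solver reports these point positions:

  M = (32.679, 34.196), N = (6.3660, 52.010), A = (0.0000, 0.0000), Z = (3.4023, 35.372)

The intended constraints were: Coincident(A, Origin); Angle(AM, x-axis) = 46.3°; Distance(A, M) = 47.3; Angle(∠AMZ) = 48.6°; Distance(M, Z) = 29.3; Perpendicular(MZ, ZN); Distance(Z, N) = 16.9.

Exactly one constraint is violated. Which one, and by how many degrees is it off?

Perpendicular(MZ, ZN) — off by 7.80°.

A = (0.00, 0.00) ✓; AM at 46.30° ✓; |AM| = 47.30 ✓; ∠AMZ = 48.60° ✓; |MZ| = 29.30 ✓; ∠(MZ, ZN) = 97.80° ✗; |ZN| = 16.90 ✓.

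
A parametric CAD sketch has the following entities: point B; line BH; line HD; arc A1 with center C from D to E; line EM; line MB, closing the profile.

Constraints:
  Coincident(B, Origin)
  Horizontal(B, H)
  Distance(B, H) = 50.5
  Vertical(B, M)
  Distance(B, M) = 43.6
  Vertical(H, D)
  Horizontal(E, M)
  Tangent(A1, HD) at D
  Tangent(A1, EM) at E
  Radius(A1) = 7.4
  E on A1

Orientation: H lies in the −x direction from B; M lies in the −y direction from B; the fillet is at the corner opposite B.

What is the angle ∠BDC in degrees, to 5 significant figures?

35.634°

B is at the origin; BH is horizontal with |BH| = 50.5 and H on the −x side, so H = (-50.500, 0.0000). BM is vertical with |BM| = 43.6 and M on the −y side, so M = (0.0000, -43.600). The virtual corner opposite B is at (-50.500, -43.600). A1 meets HD tangentially, so CD is at right angles to HD and tangency of A1 to EM means the radius CE is perpendicular to EM, with radius 7.4, so the center C sits 7.4 in from both sides at C = (-43.100, -36.200). That places the tangent points at D = (-50.500, -36.200) on HD and E = (-43.100, -43.600) on EM. Then cos ∠BDC = DB·DC / (|DB||DC|), giving 35.634°.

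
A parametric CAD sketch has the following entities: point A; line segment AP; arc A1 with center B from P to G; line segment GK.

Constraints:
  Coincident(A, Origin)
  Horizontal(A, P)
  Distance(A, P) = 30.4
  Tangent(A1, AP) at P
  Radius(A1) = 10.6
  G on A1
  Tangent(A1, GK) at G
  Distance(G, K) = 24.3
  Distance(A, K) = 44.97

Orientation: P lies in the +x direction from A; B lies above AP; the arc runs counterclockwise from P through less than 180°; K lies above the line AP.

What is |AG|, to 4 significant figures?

42.56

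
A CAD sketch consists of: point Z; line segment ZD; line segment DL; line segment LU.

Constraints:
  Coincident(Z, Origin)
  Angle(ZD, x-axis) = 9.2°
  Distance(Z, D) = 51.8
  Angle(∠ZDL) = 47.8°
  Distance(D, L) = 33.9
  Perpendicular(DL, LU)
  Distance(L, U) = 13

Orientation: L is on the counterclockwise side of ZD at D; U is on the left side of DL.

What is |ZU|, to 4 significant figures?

25.39

Z is at the origin; ZD runs at 9.2° with length 51.8, so D = 51.8·(cos 9.2°, sin 9.2°) = (51.13, 8.282). ∠ZDL = 47.8°, so DL runs at 9.2° + (180° − 47.8°) = 141.4° from the x-axis; with |DL| = 33.9, L = D + 33.9·(cos 141.4°, sin 141.4°) = (24.64, 29.43). The perpendicularity gives LU at right angles to DL; with |LU| = 13.0 on the left of DL, U = L + 13.0·(-0.6239, -0.7815) = (16.53, 19.27). Then |ZU| = |U − Z| = 25.39.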